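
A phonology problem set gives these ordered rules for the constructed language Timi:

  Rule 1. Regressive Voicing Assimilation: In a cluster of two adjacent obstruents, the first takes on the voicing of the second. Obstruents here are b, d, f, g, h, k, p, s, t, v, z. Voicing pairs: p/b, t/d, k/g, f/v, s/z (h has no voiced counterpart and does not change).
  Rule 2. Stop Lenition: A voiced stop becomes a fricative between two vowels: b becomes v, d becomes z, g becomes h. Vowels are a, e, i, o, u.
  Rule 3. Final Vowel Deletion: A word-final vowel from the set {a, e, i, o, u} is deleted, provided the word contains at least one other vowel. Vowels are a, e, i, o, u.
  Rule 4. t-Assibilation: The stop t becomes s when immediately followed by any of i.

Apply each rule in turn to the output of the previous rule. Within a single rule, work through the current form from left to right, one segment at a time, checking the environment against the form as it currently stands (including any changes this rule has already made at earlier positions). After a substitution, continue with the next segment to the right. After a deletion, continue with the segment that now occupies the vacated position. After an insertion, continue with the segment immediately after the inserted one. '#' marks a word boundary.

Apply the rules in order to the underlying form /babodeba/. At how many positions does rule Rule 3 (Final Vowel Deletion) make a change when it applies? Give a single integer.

1

Rule 1 Regressive Voicing Assimilation: no change — [babodeba]
Rule 2 Stop Lenition: [babodeba] → [bavozeva]
Rule 3 Final Vowel Deletion: [bavozeva] → [bavozev]
Rule 4 t-Assibilation: no change — [bavozev]
Rule Rule 3 changed 1 position(s).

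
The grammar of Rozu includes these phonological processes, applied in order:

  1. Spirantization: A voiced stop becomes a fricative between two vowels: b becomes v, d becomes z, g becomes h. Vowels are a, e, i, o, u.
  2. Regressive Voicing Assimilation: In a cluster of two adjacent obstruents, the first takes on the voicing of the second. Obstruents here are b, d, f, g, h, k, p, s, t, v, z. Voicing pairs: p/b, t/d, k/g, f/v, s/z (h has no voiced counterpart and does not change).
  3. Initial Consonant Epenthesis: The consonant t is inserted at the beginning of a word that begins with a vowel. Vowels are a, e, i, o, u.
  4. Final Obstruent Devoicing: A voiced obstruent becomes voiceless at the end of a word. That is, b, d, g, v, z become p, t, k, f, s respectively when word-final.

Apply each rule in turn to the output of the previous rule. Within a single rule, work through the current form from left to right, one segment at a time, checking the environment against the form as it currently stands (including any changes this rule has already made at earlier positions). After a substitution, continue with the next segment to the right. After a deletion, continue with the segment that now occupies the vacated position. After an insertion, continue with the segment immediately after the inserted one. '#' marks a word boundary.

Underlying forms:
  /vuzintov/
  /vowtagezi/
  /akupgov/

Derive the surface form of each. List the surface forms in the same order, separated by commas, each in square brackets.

[vuzintof], [vowtahezi], [takubgof]

/vuzintov/:
  1 Spirantization: no change — [vuzintov]
  2 Regressive Voicing Assimilation: no change — [vuzintov]
  3 Initial Consonant Epenthesis: no change — [vuzintov]
  4 Final Obstruent Devoicing: [vuzintov] → [vuzintof]
/vowtagezi/:
  1 Spirantization: [vowtagezi] → [vowtahezi]
  2 Regressive Voicing Assimilation: no change — [vowtahezi]
  3 Initial Consonant Epenthesis: no change — [vowtahezi]
  4 Final Obstruent Devoicing: no change — [vowtahezi]
/akupgov/:
  1 Spirantization: no change — [akupgov]
  2 Regressive Voicing Assimilation: [akupgov] → [akubgov]
  3 Initial Consonant Epenthesis: [akubgov] → [takubgov]
  4 Final Obstruent Devoicing: [takubgov] → [takubgof]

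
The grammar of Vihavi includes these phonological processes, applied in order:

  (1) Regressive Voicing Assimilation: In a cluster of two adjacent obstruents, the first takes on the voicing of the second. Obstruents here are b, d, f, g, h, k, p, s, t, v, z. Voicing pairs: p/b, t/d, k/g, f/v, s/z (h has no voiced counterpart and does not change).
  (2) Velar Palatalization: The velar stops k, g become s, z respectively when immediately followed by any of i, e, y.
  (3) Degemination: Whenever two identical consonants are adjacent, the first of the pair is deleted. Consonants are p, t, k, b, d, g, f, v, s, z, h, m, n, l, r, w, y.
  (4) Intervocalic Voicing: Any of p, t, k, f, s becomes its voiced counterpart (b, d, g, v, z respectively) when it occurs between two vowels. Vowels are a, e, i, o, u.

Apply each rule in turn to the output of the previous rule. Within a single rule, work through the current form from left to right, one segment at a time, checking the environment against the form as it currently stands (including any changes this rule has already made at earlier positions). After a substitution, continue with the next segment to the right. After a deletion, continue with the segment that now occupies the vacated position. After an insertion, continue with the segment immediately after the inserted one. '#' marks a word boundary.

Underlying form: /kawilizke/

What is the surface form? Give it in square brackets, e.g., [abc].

(1) Regressive Voicing Assimilation: [kawilizke] → [kawiliske]
(2) Velar Palatalization: [kawiliske] → [kawilisse]
(3) Degemination: [kawilisse] → [kawilise]
(4) Intervocalic Voicing: [kawilise] → [kawilize]

[kawilize]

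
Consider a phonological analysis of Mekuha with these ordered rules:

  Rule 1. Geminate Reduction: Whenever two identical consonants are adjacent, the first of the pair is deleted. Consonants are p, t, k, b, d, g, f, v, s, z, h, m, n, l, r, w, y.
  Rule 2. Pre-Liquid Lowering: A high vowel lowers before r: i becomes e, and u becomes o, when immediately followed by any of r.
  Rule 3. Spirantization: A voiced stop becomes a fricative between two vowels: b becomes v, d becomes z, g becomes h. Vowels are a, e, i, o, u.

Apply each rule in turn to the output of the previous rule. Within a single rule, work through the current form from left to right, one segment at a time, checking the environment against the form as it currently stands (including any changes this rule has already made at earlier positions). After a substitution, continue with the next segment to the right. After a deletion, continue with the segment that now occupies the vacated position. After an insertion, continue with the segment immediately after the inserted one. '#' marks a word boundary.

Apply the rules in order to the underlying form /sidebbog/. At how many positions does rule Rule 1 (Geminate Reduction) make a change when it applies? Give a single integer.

1

Rule 1 Geminate Reduction: [sidebbog] → [sidebog]
Rule 2 Pre-Liquid Lowering: no change — [sidebog]
Rule 3 Spirantization: [sidebog] → [sizevog]
Rule Rule 1 changed 1 position(s).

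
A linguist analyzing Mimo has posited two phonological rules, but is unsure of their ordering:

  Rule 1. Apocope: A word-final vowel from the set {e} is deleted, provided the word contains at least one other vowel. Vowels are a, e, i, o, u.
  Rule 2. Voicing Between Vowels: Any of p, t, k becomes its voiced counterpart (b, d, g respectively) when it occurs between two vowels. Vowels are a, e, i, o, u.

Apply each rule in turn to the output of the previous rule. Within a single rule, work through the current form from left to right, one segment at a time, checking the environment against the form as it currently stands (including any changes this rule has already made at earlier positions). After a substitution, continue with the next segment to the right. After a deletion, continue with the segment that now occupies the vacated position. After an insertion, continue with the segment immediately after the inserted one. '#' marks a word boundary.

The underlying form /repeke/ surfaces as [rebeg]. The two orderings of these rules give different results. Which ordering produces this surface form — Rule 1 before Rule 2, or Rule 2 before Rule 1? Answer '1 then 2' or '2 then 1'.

2 then 1

Order 1 then 2:
  1 Apocope: [repeke] → [repek]
  2 Voicing Between Vowels: [repek] → [rebek]
  result: [rebek]
Order 2 then 1:
  2 Voicing Between Vowels: [repeke] → [rebege]
  1 Apocope: [rebege] → [rebeg]
  result: [rebeg]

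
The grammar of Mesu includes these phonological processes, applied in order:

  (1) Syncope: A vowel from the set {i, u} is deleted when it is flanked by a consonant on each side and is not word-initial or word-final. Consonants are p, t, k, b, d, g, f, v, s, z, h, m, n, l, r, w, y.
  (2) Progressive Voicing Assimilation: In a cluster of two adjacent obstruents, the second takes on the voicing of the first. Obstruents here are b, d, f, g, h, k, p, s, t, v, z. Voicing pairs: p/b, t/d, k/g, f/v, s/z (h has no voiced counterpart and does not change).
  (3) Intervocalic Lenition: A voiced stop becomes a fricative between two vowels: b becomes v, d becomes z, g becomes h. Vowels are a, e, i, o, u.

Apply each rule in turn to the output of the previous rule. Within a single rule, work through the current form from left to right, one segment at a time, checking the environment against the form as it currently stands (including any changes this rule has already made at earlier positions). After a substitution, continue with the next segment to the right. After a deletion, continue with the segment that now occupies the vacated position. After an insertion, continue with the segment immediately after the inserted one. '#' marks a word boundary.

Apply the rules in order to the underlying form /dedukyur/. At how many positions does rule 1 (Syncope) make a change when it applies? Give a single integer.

2

(1) Syncope: [dedukyur] → [dedkyr]
(2) Progressive Voicing Assimilation: [dedkyr] → [dedgyr]
(3) Intervocalic Lenition: no change — [dedgyr]
Rule 1 changed 2 position(s).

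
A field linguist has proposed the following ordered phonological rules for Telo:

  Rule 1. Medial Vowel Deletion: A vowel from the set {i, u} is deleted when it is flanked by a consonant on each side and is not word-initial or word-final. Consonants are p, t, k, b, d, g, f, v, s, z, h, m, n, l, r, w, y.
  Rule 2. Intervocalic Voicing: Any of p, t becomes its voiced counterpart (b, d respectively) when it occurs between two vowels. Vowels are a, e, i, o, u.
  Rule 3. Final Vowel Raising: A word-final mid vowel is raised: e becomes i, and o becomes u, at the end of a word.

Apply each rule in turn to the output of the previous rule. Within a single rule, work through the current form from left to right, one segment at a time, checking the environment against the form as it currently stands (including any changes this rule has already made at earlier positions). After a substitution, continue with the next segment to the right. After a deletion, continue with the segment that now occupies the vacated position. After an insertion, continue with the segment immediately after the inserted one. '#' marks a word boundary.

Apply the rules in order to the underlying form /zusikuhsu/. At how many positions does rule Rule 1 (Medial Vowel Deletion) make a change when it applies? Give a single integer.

Rule 1 Medial Vowel Deletion: [zusikuhsu] → [zskhsu]
Rule 2 Intervocalic Voicing: no change — [zskhsu]
Rule 3 Final Vowel Raising: no change — [zskhsu]
Rule Rule 1 changed 3 position(s).

3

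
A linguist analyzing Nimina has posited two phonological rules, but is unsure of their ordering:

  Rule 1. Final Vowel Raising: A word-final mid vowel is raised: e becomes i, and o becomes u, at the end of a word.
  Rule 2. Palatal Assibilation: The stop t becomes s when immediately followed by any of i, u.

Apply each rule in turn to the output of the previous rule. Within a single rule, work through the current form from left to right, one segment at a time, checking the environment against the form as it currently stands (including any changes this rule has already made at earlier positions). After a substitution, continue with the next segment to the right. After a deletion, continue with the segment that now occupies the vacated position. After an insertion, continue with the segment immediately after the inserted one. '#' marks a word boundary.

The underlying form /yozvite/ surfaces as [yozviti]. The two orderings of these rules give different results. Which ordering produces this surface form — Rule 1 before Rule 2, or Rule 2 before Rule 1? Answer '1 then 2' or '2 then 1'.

Order 1 then 2:
  1 Final Vowel Raising: [yozvite] → [yozviti]
  2 Palatal Assibilation: [yozviti] → [yozvisi]
  result: [yozvisi]
Order 2 then 1:
  2 Palatal Assibilation: no change — [yozvite]
  1 Final Vowel Raising: [yozvite] → [yozviti]
  result: [yozviti]

2 then 1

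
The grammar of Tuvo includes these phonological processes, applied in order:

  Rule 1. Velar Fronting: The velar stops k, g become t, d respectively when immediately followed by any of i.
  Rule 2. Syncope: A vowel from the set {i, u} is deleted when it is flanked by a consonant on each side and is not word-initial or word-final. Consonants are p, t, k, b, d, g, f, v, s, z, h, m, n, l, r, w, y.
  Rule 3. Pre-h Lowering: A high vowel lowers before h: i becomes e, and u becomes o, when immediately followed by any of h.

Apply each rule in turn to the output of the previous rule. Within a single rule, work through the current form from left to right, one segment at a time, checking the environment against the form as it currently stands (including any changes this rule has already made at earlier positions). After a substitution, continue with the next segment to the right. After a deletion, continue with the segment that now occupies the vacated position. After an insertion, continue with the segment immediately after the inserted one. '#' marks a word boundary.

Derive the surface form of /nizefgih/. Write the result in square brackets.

[nzefdh]

Rule 1 Velar Fronting: [nizefgih] → [nizefdih]
Rule 2 Syncope: [nizefdih] → [nzefdh]
Rule 3 Pre-h Lowering: no change — [nzefdh]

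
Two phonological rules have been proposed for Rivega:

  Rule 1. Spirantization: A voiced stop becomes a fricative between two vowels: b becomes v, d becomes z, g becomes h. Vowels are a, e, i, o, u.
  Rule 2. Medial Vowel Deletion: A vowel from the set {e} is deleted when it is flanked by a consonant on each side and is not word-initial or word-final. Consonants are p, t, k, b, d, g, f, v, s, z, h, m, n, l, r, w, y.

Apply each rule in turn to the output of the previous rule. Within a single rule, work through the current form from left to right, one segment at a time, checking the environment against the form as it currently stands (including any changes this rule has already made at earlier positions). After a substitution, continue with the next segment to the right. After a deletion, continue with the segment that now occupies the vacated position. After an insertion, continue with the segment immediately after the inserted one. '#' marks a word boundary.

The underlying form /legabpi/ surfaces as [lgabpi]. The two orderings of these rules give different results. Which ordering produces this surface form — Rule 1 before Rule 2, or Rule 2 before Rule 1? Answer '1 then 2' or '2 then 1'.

2 then 1

Order 1 then 2:
  1 Spirantization: [legabpi] → [lehabpi]
  2 Medial Vowel Deletion: [lehabpi] → [lhabpi]
  result: [lhabpi]
Order 2 then 1:
  2 Medial Vowel Deletion: [legabpi] → [lgabpi]
  1 Spirantization: no change — [lgabpi]
  result: [lgabpi]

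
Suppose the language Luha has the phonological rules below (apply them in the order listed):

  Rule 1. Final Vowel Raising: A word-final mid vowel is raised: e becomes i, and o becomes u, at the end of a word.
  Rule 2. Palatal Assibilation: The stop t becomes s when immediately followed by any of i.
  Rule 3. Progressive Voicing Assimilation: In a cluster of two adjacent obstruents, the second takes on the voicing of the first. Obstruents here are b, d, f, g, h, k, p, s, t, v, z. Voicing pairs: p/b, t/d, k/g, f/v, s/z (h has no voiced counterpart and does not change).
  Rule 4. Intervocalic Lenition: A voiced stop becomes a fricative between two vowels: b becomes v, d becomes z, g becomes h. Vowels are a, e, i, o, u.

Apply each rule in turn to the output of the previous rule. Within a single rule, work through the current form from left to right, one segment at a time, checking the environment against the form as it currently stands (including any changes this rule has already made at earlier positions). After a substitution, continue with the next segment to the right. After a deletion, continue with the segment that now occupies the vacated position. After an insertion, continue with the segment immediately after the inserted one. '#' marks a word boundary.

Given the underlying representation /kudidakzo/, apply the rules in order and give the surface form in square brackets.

[kuzizaksu]

Rule 1 Final Vowel Raising: [kudidakzo] → [kudidakzu]
Rule 2 Palatal Assibilation: no change — [kudidakzu]
Rule 3 Progressive Voicing Assimilation: [kudidakzu] → [kudidaksu]
Rule 4 Intervocalic Lenition: [kudidaksu] → [kuzizaksu]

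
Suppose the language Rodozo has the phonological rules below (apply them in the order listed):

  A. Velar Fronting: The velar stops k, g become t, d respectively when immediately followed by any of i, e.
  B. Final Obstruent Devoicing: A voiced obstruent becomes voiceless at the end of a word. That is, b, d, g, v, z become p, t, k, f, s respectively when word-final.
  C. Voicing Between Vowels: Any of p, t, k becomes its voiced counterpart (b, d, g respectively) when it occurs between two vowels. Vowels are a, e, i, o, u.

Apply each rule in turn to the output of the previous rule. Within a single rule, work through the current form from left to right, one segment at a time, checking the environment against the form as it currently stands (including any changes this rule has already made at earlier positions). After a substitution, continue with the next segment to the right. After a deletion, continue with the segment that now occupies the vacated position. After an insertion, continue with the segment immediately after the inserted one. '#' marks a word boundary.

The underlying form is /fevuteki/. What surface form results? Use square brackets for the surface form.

[fevudedi]

A Velar Fronting: [fevuteki] → [fevuteti]
B Final Obstruent Devoicing: no change — [fevuteti]
C Voicing Between Vowels: [fevuteti] → [fevudedi]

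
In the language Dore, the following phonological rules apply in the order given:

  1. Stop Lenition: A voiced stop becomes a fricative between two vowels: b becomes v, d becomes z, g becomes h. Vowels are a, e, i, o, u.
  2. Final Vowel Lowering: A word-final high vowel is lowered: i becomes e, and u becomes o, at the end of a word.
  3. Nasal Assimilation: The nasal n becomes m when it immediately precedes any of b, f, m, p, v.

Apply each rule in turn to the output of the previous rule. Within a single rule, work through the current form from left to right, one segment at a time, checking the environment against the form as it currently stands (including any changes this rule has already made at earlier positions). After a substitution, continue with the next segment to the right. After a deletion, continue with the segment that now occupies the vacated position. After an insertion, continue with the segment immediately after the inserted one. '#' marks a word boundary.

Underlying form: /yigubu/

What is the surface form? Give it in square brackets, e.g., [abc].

1 Stop Lenition: [yigubu] → [yihuvu]
2 Final Vowel Lowering: [yihuvu] → [yihuvo]
3 Nasal Assimilation: no change — [yihuvo]

[yihuvo]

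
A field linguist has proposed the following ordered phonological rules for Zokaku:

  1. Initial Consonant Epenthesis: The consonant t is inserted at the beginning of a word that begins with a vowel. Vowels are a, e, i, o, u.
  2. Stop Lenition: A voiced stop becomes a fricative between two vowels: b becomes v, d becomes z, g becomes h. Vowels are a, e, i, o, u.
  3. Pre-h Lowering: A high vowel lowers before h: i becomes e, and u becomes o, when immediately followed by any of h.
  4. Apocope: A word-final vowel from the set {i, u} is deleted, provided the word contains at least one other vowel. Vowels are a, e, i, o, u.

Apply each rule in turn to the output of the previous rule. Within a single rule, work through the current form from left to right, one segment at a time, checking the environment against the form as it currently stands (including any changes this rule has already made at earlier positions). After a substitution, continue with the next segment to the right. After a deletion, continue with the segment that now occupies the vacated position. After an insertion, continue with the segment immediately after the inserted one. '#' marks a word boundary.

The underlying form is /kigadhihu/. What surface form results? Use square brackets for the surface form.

1 Initial Consonant Epenthesis: no change — [kigadhihu]
2 Stop Lenition: [kigadhihu] → [kihadhihu]
3 Pre-h Lowering: [kihadhihu] → [kehadhehu]
4 Apocope: [kehadhehu] → [kehadheh]

[kehadheh]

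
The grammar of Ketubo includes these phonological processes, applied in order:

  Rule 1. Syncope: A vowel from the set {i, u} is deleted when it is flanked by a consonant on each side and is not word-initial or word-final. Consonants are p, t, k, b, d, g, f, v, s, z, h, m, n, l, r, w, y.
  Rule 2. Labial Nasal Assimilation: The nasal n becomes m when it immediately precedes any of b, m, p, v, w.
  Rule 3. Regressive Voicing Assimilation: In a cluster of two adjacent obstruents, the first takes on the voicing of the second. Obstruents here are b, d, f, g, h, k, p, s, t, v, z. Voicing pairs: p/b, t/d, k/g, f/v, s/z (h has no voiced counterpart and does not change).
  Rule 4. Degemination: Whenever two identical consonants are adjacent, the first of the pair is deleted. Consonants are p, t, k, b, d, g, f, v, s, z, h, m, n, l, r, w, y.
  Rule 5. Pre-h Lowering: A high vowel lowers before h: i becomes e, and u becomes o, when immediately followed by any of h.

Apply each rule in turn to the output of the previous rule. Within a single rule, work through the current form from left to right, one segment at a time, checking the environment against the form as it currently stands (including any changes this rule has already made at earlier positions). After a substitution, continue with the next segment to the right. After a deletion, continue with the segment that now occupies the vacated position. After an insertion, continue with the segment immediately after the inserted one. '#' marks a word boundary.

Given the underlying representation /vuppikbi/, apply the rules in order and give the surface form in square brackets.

Rule 1 Syncope: [vuppikbi] → [vppkbi]
Rule 2 Labial Nasal Assimilation: no change — [vppkbi]
Rule 3 Regressive Voicing Assimilation: [vppkbi] → [fppgbi]
Rule 4 Degemination: [fppgbi] → [fpgbi]
Rule 5 Pre-h Lowering: no change — [fpgbi]

[fpgbi]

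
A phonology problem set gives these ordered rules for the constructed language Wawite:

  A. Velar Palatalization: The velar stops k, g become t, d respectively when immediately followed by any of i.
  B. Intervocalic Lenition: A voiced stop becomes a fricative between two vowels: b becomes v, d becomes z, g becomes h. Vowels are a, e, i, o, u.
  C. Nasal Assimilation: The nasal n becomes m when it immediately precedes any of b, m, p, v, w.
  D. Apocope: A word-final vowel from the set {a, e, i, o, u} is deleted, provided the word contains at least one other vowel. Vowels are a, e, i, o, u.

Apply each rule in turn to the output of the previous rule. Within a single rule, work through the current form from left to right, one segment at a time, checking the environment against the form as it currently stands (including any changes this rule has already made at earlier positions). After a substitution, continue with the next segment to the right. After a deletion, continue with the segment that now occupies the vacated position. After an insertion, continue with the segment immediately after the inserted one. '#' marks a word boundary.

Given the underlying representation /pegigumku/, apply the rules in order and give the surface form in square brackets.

A Velar Palatalization: [pegigumku] → [pedigumku]
B Intervocalic Lenition: [pedigumku] → [pezihumku]
C Nasal Assimilation: no change — [pezihumku]
D Apocope: [pezihumku] → [pezihumk]

[pezihumk]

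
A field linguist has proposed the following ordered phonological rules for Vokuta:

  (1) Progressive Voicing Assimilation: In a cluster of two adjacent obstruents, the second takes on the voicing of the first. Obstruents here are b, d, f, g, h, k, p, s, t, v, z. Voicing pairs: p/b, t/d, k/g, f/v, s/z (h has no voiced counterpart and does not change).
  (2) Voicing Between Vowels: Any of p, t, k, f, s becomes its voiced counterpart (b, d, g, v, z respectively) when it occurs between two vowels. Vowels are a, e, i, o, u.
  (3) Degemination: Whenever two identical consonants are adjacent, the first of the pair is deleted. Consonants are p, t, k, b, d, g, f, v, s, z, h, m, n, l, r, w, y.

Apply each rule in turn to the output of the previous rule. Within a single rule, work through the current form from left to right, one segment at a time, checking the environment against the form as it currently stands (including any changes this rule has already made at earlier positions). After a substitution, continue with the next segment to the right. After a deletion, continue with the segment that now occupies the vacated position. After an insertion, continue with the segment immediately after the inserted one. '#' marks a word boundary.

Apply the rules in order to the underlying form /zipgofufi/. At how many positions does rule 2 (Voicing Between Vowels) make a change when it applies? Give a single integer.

2

(1) Progressive Voicing Assimilation: [zipgofufi] → [zipkofufi]
(2) Voicing Between Vowels: [zipkofufi] → [zipkovuvi]
(3) Degemination: no change — [zipkovuvi]
Rule 2 changed 2 position(s).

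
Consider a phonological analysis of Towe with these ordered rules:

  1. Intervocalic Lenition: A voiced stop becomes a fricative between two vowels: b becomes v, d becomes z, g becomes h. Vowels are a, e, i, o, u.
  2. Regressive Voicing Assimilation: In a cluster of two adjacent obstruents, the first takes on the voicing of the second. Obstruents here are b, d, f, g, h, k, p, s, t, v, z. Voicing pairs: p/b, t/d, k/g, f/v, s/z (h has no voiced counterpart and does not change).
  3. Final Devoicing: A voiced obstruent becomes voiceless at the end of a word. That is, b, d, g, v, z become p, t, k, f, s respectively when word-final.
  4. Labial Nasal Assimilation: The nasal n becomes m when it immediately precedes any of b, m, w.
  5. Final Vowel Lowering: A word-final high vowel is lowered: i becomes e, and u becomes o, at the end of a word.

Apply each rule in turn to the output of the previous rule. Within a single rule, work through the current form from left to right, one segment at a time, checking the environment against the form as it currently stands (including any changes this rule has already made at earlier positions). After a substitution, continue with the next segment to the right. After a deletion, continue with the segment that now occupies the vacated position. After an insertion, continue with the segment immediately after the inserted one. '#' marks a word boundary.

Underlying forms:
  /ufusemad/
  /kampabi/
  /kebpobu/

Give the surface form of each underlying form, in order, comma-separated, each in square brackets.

/ufusemad/:
  1 Intervocalic Lenition: no change — [ufusemad]
  2 Regressive Voicing Assimilation: no change — [ufusemad]
  3 Final Devoicing: [ufusemad] → [ufusemat]
  4 Labial Nasal Assimilation: no change — [ufusemat]
  5 Final Vowel Lowering: no change — [ufusemat]
/kampabi/:
  1 Intervocalic Lenition: [kampabi] → [kampavi]
  2 Regressive Voicing Assimilation: no change — [kampavi]
  3 Final Devoicing: no change — [kampavi]
  4 Labial Nasal Assimilation: no change — [kampavi]
  5 Final Vowel Lowering: [kampavi] → [kampave]
/kebpobu/:
  1 Intervocalic Lenition: [kebpobu] → [kebpovu]
  2 Regressive Voicing Assimilation: [kebpovu] → [keppovu]
  3 Final Devoicing: no change — [keppovu]
  4 Labial Nasal Assimilation: no change — [keppovu]
  5 Final Vowel Lowering: [keppovu] → [keppovo]

[ufusemat], [kampave], [keppovo]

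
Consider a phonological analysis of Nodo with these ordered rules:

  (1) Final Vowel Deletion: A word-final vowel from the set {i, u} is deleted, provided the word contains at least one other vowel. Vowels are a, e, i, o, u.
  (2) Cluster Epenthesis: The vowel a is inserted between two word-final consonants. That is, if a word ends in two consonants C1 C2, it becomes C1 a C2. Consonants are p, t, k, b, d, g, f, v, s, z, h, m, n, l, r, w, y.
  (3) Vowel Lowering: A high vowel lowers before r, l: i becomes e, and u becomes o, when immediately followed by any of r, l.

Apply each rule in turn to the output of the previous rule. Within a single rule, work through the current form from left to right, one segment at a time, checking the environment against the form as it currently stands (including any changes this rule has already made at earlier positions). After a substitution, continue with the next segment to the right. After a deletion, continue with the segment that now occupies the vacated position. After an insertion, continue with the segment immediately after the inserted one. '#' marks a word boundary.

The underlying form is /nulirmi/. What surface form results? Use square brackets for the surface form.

(1) Final Vowel Deletion: [nulirmi] → [nulirm]
(2) Cluster Epenthesis: [nulirm] → [nuliram]
(3) Vowel Lowering: [nuliram] → [noleram]

[noleram]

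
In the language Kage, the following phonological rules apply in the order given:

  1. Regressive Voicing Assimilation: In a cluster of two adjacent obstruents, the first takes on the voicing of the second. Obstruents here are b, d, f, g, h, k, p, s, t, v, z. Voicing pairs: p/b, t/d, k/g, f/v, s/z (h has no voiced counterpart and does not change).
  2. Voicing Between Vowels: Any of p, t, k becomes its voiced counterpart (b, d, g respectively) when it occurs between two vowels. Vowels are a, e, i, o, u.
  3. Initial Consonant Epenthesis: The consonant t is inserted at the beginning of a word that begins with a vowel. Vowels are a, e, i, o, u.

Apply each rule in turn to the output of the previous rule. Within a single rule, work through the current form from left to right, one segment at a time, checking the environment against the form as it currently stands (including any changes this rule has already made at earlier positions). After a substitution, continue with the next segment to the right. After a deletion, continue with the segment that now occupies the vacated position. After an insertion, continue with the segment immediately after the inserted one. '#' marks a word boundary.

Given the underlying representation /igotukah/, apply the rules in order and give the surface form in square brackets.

1 Regressive Voicing Assimilation: no change — [igotukah]
2 Voicing Between Vowels: [igotukah] → [igodugah]
3 Initial Consonant Epenthesis: [igodugah] → [tigodugah]

[tigodugah]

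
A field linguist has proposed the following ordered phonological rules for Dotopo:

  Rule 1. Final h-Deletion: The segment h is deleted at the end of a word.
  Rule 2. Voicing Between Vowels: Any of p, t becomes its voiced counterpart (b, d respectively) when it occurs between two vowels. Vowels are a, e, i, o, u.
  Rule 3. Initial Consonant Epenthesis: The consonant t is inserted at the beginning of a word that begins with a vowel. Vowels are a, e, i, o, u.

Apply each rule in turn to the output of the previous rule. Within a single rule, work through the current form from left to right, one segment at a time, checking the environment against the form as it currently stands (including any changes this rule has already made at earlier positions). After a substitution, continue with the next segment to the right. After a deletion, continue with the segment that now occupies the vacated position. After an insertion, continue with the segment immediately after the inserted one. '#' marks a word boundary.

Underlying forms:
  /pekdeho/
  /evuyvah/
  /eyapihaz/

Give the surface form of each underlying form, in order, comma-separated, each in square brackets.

[pekdeho], [tevuyva], [teyabihaz]

/pekdeho/:
  Rule 1 Final h-Deletion: no change — [pekdeho]
  Rule 2 Voicing Between Vowels: no change — [pekdeho]
  Rule 3 Initial Consonant Epenthesis: no change — [pekdeho]
/evuyvah/:
  Rule 1 Final h-Deletion: [evuyvah] → [evuyva]
  Rule 2 Voicing Between Vowels: no change — [evuyva]
  Rule 3 Initial Consonant Epenthesis: [evuyva] → [tevuyva]
/eyapihaz/:
  Rule 1 Final h-Deletion: no change — [eyapihaz]
  Rule 2 Voicing Between Vowels: [eyapihaz] → [eyabihaz]
  Rule 3 Initial Consonant Epenthesis: [eyabihaz] → [teyabihaz]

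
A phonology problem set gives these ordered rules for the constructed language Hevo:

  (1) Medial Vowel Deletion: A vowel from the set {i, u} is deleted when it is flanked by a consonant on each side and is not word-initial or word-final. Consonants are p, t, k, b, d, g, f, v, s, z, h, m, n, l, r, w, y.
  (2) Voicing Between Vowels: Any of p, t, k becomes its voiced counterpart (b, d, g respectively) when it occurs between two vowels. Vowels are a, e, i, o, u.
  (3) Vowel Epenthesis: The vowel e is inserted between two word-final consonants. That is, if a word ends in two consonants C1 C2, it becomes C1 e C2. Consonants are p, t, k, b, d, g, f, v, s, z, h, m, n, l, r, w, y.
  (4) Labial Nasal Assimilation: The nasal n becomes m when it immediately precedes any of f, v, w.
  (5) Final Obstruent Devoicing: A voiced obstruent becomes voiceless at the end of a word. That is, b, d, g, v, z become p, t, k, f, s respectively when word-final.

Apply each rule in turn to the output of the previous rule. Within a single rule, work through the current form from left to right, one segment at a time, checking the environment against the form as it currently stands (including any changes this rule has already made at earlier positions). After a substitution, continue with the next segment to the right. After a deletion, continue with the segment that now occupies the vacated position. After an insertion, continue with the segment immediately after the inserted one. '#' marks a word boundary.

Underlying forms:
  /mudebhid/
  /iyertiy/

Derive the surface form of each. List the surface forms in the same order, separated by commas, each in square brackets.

/mudebhid/:
  (1) Medial Vowel Deletion: [mudebhid] → [mdebhd]
  (2) Voicing Between Vowels: no change — [mdebhd]
  (3) Vowel Epenthesis: [mdebhd] → [mdebhed]
  (4) Labial Nasal Assimilation: no change — [mdebhed]
  (5) Final Obstruent Devoicing: [mdebhed] → [mdebhet]
/iyertiy/:
  (1) Medial Vowel Deletion: [iyertiy] → [iyerty]
  (2) Voicing Between Vowels: no change — [iyerty]
  (3) Vowel Epenthesis: [iyerty] → [iyertey]
  (4) Labial Nasal Assimilation: no change — [iyertey]
  (5) Final Obstruent Devoicing: no change — [iyertey]

[mdebhet], [iyertey]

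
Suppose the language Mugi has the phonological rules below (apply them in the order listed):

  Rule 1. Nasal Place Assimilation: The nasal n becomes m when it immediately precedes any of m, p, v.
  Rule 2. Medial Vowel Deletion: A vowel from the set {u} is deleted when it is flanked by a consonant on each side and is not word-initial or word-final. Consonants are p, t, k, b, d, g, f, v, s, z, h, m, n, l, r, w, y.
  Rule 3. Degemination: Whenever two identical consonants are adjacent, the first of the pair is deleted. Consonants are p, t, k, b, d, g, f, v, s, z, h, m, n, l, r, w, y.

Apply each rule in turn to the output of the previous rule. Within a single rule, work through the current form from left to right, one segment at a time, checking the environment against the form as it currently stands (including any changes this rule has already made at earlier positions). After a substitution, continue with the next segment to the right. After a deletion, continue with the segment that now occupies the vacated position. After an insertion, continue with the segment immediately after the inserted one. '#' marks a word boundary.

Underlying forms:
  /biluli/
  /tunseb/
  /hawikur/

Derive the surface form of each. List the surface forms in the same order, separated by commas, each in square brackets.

/biluli/:
  Rule 1 Nasal Place Assimilation: no change — [biluli]
  Rule 2 Medial Vowel Deletion: [biluli] → [billi]
  Rule 3 Degemination: [billi] → [bili]
/tunseb/:
  Rule 1 Nasal Place Assimilation: no change — [tunseb]
  Rule 2 Medial Vowel Deletion: [tunseb] → [tnseb]
  Rule 3 Degemination: no change — [tnseb]
/hawikur/:
  Rule 1 Nasal Place Assimilation: no change — [hawikur]
  Rule 2 Medial Vowel Deletion: [hawikur] → [hawikr]
  Rule 3 Degemination: no change — [hawikr]

[bili], [tnseb], [hawikr]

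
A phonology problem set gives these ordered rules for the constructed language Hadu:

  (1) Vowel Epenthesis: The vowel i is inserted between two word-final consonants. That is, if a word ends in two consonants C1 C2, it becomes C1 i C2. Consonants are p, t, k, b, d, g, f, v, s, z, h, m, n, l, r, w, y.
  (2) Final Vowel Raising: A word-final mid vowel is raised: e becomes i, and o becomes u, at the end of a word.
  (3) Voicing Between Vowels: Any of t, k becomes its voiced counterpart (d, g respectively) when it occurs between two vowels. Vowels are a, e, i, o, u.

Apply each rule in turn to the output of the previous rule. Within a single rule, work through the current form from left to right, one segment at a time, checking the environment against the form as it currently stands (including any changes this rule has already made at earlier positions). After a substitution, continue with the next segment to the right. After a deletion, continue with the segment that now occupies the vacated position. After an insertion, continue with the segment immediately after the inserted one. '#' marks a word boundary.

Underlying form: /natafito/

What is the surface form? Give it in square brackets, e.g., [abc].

[nadafidu]

(1) Vowel Epenthesis: no change — [natafito]
(2) Final Vowel Raising: [natafito] → [natafitu]
(3) Voicing Between Vowels: [natafitu] → [nadafidu]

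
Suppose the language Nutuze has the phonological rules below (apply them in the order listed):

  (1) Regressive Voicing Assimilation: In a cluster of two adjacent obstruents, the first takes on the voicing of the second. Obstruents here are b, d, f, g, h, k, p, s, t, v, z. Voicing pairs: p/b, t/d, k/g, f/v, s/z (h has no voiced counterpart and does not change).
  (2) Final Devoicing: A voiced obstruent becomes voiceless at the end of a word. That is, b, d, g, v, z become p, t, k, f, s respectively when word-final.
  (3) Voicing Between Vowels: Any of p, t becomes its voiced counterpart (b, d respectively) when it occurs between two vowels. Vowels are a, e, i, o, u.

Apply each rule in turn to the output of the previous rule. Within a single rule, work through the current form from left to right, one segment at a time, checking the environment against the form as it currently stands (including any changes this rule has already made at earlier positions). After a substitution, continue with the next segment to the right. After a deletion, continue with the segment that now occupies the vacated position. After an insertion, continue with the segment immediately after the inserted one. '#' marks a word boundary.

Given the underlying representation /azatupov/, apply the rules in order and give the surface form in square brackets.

(1) Regressive Voicing Assimilation: no change — [azatupov]
(2) Final Devoicing: [azatupov] → [azatupof]
(3) Voicing Between Vowels: [azatupof] → [azadubof]

[azadubof]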